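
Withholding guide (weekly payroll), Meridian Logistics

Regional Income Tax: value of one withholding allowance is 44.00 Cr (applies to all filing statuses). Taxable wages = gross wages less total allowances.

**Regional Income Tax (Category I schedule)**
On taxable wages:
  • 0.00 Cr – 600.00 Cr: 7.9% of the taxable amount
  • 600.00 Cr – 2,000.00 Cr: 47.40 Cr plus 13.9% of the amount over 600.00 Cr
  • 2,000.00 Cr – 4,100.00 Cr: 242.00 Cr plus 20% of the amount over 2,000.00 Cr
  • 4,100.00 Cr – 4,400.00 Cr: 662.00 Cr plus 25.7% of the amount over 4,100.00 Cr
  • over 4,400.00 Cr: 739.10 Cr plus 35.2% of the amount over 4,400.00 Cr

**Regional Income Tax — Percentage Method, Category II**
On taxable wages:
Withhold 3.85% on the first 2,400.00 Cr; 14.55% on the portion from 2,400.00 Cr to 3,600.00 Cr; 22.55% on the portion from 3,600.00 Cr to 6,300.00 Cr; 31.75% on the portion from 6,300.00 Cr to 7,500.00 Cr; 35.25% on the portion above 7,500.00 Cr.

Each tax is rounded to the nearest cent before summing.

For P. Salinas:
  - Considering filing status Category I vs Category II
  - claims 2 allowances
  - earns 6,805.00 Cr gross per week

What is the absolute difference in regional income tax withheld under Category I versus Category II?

Regional Income Tax (Category I): taxable = 6,805.00 Cr − 2×44.00 Cr = 6,717.00 Cr
  739.10 Cr + 35.2% × (6,717.00 Cr − 4,400.00 Cr) = 739.10 Cr + 35.2% × 2,317.00 Cr = 1,554.68 Cr
Regional Income Tax (Category II): taxable = 6,805.00 Cr − 2×44.00 Cr = 6,717.00 Cr
  875.85 Cr + 31.75% × (6,717.00 Cr − 6,300.00 Cr) = 875.85 Cr + 31.75% × 417.00 Cr = 1,008.25 Cr
Difference: |1,554.68 Cr − 1,008.25 Cr| = 546.43 Cr (higher under Category I)

546.43 Cr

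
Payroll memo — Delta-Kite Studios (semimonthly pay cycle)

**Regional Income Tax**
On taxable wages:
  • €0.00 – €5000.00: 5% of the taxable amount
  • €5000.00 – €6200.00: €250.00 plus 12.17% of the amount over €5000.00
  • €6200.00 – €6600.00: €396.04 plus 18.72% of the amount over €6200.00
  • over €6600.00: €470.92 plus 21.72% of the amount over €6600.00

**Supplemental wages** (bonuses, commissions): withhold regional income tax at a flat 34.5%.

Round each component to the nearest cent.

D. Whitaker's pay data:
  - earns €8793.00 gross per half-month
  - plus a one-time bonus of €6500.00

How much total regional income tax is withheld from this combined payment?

Regional Income Tax: taxable = €8793.00
  €470.92 + 21.72% × (€8793.00 − €6600.00) = €470.92 + 21.72% × €2193.00 = €947.24
Supplemental (34.5% flat on bonus): 34.5% × €6500.00 = €2242.50
Total regional income tax: €947.24 + €2242.50 = €3189.74

€3189.74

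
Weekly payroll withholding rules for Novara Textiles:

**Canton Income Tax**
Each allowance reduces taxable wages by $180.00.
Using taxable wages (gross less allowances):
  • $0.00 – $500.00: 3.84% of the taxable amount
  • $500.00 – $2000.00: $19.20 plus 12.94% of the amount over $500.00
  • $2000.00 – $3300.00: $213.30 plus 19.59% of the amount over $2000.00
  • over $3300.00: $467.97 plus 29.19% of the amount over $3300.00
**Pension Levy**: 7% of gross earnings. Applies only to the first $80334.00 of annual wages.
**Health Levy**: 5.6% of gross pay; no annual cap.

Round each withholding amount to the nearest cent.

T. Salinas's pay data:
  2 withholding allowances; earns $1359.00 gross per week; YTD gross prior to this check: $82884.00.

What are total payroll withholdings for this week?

Canton Income Tax: taxable = $1359.00 − 2×$180.00 = $999.00
  $19.20 + 12.94% × ($999.00 − $500.00) = $19.20 + 12.94% × $499.00 = $83.77
Pension Levy: YTD $82884.00 ≥ cap $80334.00 → $0.00
Health Levy: 5.6% × $1359.00 = $76.10
Total: $83.77 + $0.00 + $76.10 = $159.87

$159.87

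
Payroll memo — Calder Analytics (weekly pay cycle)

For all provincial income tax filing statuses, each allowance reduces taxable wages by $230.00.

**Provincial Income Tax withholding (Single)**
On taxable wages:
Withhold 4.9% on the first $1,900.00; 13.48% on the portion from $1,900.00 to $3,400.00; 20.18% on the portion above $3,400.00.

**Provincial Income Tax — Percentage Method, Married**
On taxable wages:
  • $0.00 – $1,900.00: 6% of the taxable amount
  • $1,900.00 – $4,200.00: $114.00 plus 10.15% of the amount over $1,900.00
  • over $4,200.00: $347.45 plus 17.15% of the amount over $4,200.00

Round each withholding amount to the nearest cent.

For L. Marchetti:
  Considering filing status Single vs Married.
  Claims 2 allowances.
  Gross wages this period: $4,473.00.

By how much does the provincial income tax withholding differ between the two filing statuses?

$90.53

Provincial Income Tax (Single): taxable = $4,473.00 − 2×$230.00 = $4,013.00
  $295.30 + 20.18% × ($4,013.00 − $3,400.00) = $295.30 + 20.18% × $613.00 = $419.00
Provincial Income Tax (Married): taxable = $4,473.00 − 2×$230.00 = $4,013.00
  $114.00 + 10.15% × ($4,013.00 − $1,900.00) = $114.00 + 10.15% × $2,113.00 = $328.47
Difference: |$419.00 − $328.47| = $90.53 (higher under Single)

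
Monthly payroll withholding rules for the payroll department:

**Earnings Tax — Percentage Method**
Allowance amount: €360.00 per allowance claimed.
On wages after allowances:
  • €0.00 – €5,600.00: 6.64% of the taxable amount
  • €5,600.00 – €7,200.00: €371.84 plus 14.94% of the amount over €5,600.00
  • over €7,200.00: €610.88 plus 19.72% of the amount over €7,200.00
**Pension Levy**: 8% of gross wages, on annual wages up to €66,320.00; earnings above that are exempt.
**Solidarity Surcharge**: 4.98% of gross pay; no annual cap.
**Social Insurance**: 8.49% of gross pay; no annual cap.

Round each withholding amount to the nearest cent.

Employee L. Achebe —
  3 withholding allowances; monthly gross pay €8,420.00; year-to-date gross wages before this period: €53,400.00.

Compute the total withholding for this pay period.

€2,446.27

Earnings Tax: taxable = €8,420.00 − 3×€360.00 = €7,340.00
  €610.88 + 19.72% × (€7,340.00 − €7,200.00) = €610.88 + 19.72% × €140.00 = €638.49
Pension Levy: 8% × €8,420.00 = €673.60
Solidarity Surcharge: 4.98% × €8,420.00 = €419.32
Social Insurance: 8.49% × €8,420.00 = €714.86
Total: €638.49 + €673.60 + €419.32 + €714.86 = €2,446.27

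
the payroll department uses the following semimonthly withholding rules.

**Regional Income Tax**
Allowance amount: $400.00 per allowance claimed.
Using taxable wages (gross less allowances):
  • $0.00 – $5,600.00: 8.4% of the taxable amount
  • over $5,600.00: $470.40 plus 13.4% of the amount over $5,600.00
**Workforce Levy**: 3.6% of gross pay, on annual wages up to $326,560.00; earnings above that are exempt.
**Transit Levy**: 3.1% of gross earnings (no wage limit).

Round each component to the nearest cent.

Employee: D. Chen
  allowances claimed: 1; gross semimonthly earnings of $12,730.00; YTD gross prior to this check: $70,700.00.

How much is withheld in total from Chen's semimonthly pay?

Regional Income Tax: taxable = $12,730.00 − 1×$400.00 = $12,330.00
  $470.40 + 13.4% × ($12,330.00 − $5,600.00) = $470.40 + 13.4% × $6,730.00 = $1,372.22
Workforce Levy: 3.6% × $12,730.00 = $458.28
Transit Levy: 3.1% × $12,730.00 = $394.63
Total: $1,372.22 + $458.28 + $394.63 = $2,225.13

$2,225.13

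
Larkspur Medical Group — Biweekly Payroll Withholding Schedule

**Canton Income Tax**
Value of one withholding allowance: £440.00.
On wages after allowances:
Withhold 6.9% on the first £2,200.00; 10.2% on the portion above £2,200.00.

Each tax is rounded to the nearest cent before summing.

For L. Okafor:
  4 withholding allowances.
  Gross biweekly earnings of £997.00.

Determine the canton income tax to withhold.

Canton Income Tax: taxable = £997.00 − 4×£440.00 = £-763.00
  Taxable ≤ 0 → £0.00

£0.00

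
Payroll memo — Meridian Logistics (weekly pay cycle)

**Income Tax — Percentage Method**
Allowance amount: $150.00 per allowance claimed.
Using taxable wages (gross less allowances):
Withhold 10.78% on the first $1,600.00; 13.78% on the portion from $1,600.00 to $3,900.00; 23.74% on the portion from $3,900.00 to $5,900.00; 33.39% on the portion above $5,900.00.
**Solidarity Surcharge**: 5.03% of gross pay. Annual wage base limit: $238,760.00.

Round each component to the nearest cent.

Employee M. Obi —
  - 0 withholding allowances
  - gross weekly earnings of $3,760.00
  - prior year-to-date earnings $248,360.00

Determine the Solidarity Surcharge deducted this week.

Solidarity Surcharge: YTD $248,360.00 ≥ cap $238,760.00 → $0.00

$0.00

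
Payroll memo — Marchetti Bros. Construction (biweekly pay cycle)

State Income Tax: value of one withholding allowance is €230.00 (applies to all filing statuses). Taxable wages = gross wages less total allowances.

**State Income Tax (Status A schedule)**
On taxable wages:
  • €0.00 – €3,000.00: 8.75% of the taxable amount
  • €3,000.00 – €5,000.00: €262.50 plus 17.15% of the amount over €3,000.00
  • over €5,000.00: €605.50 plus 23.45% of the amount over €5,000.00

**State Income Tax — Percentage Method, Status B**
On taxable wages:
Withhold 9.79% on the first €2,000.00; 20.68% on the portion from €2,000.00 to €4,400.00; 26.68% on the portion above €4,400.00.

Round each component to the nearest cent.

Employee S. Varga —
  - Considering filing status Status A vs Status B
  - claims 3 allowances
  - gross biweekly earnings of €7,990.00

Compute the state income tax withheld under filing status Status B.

€1,465.84

State Income Tax (Status B): taxable = €7,990.00 − 3×€230.00 = €7,300.00
  €692.12 + 26.68% × (€7,300.00 − €4,400.00) = €692.12 + 26.68% × €2,900.00 = €1,465.84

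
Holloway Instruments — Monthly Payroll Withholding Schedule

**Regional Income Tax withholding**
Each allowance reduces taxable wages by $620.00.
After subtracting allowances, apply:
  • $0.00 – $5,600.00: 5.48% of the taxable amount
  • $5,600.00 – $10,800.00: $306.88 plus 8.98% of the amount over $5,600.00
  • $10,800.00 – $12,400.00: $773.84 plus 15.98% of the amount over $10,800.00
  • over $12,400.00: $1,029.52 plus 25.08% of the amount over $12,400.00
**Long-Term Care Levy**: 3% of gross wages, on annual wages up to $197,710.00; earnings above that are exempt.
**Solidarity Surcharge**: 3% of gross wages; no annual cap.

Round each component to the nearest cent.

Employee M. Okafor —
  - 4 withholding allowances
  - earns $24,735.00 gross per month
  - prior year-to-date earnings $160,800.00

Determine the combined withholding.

$4,985.25

Regional Income Tax: taxable = $24,735.00 − 4×$620.00 = $22,255.00
  $1,029.52 + 25.08% × ($22,255.00 − $12,400.00) = $1,029.52 + 25.08% × $9,855.00 = $3,501.15
Long-Term Care Levy: 3% × $24,735.00 = $742.05
Solidarity Surcharge: 3% × $24,735.00 = $742.05
Total: $3,501.15 + $742.05 + $742.05 = $4,985.25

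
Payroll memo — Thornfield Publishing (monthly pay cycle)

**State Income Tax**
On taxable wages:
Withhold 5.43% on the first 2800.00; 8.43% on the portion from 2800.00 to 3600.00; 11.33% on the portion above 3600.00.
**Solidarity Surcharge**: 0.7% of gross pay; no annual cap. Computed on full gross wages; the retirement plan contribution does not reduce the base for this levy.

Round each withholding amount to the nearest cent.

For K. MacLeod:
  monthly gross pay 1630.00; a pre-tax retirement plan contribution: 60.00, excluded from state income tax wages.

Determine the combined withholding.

State Income Tax: taxable = 1630.00 − 60.00 = 1570.00
  5.43% × 1570.00 = 85.25
Solidarity Surcharge: 0.7% × 1630.00 = 11.41
Total: 85.25 + 11.41 = 96.66

96.66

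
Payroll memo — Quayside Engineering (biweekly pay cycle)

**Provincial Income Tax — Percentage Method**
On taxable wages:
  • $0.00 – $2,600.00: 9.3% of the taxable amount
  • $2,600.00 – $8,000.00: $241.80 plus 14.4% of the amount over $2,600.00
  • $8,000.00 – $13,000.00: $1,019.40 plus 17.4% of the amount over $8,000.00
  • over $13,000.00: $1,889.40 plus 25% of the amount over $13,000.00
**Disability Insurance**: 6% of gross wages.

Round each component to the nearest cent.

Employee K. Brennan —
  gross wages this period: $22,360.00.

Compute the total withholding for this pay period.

$5,571.00

Provincial Income Tax: taxable = $22,360.00
  $1,889.40 + 25% × ($22,360.00 − $13,000.00) = $1,889.40 + 25% × $9,360.00 = $4,229.40
Disability Insurance: 6% × $22,360.00 = $1,341.60
Total: $4,229.40 + $1,341.60 = $5,571.00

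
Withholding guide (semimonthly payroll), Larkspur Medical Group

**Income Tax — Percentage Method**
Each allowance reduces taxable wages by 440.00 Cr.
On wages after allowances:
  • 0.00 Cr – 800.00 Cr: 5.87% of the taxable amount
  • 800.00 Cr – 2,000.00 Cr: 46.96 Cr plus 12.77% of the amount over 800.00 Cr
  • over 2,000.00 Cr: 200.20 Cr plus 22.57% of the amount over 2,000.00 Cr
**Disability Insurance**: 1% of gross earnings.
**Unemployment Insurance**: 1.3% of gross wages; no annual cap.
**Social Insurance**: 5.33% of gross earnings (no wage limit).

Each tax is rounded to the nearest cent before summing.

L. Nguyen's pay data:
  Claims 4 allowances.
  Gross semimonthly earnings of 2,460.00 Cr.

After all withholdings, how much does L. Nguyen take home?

Income Tax: taxable = 2,460.00 Cr − 4×440.00 Cr = 700.00 Cr
  5.87% × 700.00 Cr = 41.09 Cr
Disability Insurance: 1% × 2,460.00 Cr = 24.60 Cr
Unemployment Insurance: 1.3% × 2,460.00 Cr = 31.98 Cr
Social Insurance: 5.33% × 2,460.00 Cr = 131.12 Cr
Total withheld: 41.09 Cr + 24.60 Cr + 31.98 Cr + 131.12 Cr = 228.79 Cr
Net pay: 2,460.00 Cr − 228.79 Cr = 2,231.21 Cr

2,231.21 Cr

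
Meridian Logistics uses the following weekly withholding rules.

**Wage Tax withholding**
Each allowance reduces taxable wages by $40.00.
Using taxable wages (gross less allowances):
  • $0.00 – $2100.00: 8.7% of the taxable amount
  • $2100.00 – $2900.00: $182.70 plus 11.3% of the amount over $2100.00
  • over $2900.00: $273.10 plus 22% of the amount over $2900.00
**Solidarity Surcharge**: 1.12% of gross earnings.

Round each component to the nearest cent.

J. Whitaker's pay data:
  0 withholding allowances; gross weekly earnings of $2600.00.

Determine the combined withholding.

$268.32

Wage Tax: taxable = $2600.00
  $182.70 + 11.3% × ($2600.00 − $2100.00) = $182.70 + 11.3% × $500.00 = $239.20
Solidarity Surcharge: 1.12% × $2600.00 = $29.12
Total: $239.20 + $29.12 = $268.32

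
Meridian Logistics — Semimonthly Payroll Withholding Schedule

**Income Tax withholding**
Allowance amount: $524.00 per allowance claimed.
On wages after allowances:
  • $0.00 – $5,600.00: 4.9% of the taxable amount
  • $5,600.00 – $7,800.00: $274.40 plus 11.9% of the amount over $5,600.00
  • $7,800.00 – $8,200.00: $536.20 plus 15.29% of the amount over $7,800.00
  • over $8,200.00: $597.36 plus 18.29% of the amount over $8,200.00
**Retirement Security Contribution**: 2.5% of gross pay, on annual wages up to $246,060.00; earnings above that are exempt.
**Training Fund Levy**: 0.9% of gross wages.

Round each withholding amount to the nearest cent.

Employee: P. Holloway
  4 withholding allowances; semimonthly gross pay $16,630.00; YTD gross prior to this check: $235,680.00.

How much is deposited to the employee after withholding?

$14,464.98

Income Tax: taxable = $16,630.00 − 4×$524.00 = $14,534.00
  $597.36 + 18.29% × ($14,534.00 − $8,200.00) = $597.36 + 18.29% × $6,334.00 = $1,755.85
Retirement Security Contribution: cap $246,060.00 − YTD $235,680.00 = $10,380.00 subject; 2.5% × $10,380.00 = $259.50
Training Fund Levy: 0.9% × $16,630.00 = $149.67
Total withheld: $1,755.85 + $259.50 + $149.67 = $2,165.02
Net pay: $16,630.00 − $2,165.02 = $14,464.98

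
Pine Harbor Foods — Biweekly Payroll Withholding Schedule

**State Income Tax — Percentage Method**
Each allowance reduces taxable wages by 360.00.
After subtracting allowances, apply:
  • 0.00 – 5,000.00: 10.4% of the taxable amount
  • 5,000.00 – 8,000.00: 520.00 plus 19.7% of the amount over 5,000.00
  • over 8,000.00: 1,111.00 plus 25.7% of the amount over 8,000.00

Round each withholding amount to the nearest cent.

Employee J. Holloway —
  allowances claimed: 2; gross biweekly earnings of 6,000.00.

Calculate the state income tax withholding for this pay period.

State Income Tax: taxable = 6,000.00 − 2×360.00 = 5,280.00
  520.00 + 19.7% × (5,280.00 − 5,000.00) = 520.00 + 19.7% × 280.00 = 575.16

575.16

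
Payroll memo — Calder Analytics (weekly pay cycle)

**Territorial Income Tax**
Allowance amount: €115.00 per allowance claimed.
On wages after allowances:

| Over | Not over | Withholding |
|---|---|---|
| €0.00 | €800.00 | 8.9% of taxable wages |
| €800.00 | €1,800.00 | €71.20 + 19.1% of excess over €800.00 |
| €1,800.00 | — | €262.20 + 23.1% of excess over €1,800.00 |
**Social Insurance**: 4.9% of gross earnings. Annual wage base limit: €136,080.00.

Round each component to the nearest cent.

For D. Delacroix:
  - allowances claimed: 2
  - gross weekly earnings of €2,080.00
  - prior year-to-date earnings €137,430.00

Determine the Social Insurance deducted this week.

Social Insurance: YTD €137,430.00 ≥ cap €136,080.00 → €0.00

€0.00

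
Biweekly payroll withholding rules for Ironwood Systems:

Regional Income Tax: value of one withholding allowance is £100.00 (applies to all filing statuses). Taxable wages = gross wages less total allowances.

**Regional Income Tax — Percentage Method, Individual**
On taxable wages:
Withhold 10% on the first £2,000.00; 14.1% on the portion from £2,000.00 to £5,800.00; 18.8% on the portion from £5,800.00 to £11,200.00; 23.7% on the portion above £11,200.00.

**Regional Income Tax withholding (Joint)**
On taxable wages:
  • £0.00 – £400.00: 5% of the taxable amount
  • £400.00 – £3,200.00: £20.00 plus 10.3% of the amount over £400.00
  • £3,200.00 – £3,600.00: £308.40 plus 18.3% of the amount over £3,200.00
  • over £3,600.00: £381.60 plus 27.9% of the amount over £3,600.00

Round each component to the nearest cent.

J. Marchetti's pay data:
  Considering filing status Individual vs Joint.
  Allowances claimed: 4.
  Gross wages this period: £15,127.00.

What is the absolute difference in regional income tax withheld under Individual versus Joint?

Regional Income Tax (Individual): taxable = £15,127.00 − 4×£100.00 = £14,727.00
  £1,751.00 + 23.7% × (£14,727.00 − £11,200.00) = £1,751.00 + 23.7% × £3,527.00 = £2,586.90
Regional Income Tax (Joint): taxable = £15,127.00 − 4×£100.00 = £14,727.00
  £381.60 + 27.9% × (£14,727.00 − £3,600.00) = £381.60 + 27.9% × £11,127.00 = £3,486.03
Difference: |£2,586.90 − £3,486.03| = £899.13 (higher under Joint)

£899.13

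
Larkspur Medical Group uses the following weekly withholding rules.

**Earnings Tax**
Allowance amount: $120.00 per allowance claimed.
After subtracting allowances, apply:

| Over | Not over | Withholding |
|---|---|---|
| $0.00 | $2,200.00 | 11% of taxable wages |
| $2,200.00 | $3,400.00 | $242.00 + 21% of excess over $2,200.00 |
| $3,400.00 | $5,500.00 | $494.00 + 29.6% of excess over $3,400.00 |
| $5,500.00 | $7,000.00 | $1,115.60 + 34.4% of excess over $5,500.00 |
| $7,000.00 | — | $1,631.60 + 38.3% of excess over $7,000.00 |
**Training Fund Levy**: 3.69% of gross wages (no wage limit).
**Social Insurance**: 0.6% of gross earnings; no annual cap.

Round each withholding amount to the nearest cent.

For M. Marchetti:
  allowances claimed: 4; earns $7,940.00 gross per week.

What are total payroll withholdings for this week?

Earnings Tax: taxable = $7,940.00 − 4×$120.00 = $7,460.00
  $1,631.60 + 38.3% × ($7,460.00 − $7,000.00) = $1,631.60 + 38.3% × $460.00 = $1,807.78
Training Fund Levy: 3.69% × $7,940.00 = $292.99
Social Insurance: 0.6% × $7,940.00 = $47.64
Total: $1,807.78 + $292.99 + $47.64 = $2,148.41

$2,148.41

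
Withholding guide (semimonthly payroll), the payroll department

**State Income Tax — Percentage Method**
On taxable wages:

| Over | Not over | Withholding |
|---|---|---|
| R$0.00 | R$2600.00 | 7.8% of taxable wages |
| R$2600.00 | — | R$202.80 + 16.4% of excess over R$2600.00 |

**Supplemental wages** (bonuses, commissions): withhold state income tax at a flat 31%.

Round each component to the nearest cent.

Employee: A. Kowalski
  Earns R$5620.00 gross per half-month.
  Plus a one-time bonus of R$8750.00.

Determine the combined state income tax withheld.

State Income Tax: taxable = R$5620.00
  R$202.80 + 16.4% × (R$5620.00 − R$2600.00) = R$202.80 + 16.4% × R$3020.00 = R$698.08
Supplemental (31% flat on bonus): 31% × R$8750.00 = R$2712.50
Total state income tax: R$698.08 + R$2712.50 = R$3410.58

R$3410.58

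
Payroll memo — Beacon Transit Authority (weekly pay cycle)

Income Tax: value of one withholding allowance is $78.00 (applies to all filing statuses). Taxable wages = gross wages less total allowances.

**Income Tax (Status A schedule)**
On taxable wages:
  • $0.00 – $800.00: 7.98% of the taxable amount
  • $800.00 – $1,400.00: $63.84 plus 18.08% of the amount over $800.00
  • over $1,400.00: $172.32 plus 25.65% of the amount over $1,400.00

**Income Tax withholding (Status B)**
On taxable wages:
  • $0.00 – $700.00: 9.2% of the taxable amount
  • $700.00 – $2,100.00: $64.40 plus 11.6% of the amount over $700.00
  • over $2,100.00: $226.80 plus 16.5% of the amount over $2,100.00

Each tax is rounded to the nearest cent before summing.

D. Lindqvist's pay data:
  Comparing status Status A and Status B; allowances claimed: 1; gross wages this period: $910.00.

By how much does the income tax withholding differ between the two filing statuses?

$10.08

Income Tax (Status A): taxable = $910.00 − 1×$78.00 = $832.00
  $63.84 + 18.08% × ($832.00 − $800.00) = $63.84 + 18.08% × $32.00 = $69.63
Income Tax (Status B): taxable = $910.00 − 1×$78.00 = $832.00
  $64.40 + 11.6% × ($832.00 − $700.00) = $64.40 + 11.6% × $132.00 = $79.71
Difference: |$69.63 − $79.71| = $10.08 (higher under Status B)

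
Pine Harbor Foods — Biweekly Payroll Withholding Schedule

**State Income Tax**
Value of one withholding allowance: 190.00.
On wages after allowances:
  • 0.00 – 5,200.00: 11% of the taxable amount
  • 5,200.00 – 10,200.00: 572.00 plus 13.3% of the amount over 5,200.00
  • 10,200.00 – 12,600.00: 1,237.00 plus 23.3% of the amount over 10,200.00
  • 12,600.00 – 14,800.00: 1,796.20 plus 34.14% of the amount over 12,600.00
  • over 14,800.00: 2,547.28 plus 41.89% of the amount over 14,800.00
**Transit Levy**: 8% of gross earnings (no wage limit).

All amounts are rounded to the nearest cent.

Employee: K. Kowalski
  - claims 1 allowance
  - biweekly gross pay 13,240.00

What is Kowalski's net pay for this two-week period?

State Income Tax: taxable = 13,240.00 − 1×190.00 = 13,050.00
  1,796.20 + 34.14% × (13,050.00 − 12,600.00) = 1,796.20 + 34.14% × 450.00 = 1,949.83
Transit Levy: 8% × 13,240.00 = 1,059.20
Total withheld: 1,949.83 + 1,059.20 = 3,009.03
Net pay: 13,240.00 − 3,009.03 = 10,230.97

10,230.97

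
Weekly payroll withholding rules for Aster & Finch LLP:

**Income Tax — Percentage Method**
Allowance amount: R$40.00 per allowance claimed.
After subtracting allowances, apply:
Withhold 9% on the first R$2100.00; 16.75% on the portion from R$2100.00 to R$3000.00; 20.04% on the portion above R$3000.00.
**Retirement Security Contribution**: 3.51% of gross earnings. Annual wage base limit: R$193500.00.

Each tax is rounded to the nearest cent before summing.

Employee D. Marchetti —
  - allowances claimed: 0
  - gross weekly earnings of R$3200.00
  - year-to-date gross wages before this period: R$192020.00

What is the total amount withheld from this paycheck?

R$431.78

Income Tax: taxable = R$3200.00
  R$339.75 + 20.04% × (R$3200.00 − R$3000.00) = R$339.75 + 20.04% × R$200.00 = R$379.83
Retirement Security Contribution: cap R$193500.00 − YTD R$192020.00 = R$1480.00 subject; 3.51% × R$1480.00 = R$51.95
Total: R$379.83 + R$51.95 = R$431.78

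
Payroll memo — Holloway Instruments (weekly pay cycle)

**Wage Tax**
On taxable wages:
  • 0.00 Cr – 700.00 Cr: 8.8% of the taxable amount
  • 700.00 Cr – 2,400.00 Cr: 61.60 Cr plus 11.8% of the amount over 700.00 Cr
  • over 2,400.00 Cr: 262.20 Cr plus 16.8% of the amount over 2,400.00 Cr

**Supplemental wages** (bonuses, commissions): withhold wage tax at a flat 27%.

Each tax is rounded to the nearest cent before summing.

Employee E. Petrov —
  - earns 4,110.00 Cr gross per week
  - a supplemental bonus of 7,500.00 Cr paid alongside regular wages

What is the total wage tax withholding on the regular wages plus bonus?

2,574.48 Cr

Wage Tax: taxable = 4,110.00 Cr
  262.20 Cr + 16.8% × (4,110.00 Cr − 2,400.00 Cr) = 262.20 Cr + 16.8% × 1,710.00 Cr = 549.48 Cr
Supplemental (27% flat on bonus): 27% × 7,500.00 Cr = 2,025.00 Cr
Total wage tax: 549.48 Cr + 2,025.00 Cr = 2,574.48 Cr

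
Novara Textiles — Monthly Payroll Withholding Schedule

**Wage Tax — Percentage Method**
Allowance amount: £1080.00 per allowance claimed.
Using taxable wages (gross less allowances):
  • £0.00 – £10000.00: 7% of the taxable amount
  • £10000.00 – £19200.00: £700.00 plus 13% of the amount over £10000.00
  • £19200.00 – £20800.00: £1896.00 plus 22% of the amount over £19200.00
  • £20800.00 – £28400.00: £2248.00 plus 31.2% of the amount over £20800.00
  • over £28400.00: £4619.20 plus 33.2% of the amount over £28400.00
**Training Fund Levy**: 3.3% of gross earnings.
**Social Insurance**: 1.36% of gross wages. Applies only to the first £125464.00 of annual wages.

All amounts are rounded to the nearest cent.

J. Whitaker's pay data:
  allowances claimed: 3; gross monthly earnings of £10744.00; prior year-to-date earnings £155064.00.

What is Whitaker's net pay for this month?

Wage Tax: taxable = £10744.00 − 3×£1080.00 = £7504.00
  7% × £7504.00 = £525.28
Training Fund Levy: 3.3% × £10744.00 = £354.55
Social Insurance: YTD £155064.00 ≥ cap £125464.00 → £0.00
Total withheld: £525.28 + £354.55 + £0.00 = £879.83
Net pay: £10744.00 − £879.83 = £9864.17

£9864.17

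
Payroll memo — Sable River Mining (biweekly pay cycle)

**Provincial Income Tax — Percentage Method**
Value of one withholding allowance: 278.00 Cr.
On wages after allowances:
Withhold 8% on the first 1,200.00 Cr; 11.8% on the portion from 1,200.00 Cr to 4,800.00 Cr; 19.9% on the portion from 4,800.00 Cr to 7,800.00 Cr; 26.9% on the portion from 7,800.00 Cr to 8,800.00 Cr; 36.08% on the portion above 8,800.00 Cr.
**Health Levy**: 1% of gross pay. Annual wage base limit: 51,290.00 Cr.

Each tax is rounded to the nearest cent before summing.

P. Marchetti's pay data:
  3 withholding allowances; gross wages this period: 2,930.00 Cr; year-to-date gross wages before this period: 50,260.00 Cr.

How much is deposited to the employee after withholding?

Provincial Income Tax: taxable = 2,930.00 Cr − 3×278.00 Cr = 2,096.00 Cr
  96.00 Cr + 11.8% × (2,096.00 Cr − 1,200.00 Cr) = 96.00 Cr + 11.8% × 896.00 Cr = 201.73 Cr
Health Levy: cap 51,290.00 Cr − YTD 50,260.00 Cr = 1,030.00 Cr subject; 1% × 1,030.00 Cr = 10.30 Cr
Total withheld: 201.73 Cr + 10.30 Cr = 212.03 Cr
Net pay: 2,930.00 Cr − 212.03 Cr = 2,717.97 Cr

2,717.97 Cr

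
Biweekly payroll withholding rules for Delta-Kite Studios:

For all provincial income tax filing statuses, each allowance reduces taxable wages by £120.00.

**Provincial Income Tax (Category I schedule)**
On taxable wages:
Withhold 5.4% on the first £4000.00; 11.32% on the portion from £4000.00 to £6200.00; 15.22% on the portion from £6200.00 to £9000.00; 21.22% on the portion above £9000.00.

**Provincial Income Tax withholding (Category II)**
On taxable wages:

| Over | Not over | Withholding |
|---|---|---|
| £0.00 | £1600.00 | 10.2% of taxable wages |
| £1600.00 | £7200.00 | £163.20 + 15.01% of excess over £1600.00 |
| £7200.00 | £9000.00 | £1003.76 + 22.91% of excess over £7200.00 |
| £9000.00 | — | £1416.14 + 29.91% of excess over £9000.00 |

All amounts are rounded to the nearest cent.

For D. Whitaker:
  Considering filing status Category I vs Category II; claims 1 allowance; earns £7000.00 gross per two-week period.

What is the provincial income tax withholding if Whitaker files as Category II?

Provincial Income Tax (Category II): taxable = £7000.00 − 1×£120.00 = £6880.00
  £163.20 + 15.01% × (£6880.00 − £1600.00) = £163.20 + 15.01% × £5280.00 = £955.73

£955.73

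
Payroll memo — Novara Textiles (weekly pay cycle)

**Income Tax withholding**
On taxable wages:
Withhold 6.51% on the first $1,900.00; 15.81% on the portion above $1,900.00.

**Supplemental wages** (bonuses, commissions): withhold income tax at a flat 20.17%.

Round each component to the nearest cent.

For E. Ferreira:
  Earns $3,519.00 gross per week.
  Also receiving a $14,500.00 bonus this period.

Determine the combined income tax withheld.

$3,304.30

Income Tax: taxable = $3,519.00
  $123.69 + 15.81% × ($3,519.00 − $1,900.00) = $123.69 + 15.81% × $1,619.00 = $379.65
Supplemental (20.17% flat on bonus): 20.17% × $14,500.00 = $2,924.65
Total income tax: $379.65 + $2,924.65 = $3,304.30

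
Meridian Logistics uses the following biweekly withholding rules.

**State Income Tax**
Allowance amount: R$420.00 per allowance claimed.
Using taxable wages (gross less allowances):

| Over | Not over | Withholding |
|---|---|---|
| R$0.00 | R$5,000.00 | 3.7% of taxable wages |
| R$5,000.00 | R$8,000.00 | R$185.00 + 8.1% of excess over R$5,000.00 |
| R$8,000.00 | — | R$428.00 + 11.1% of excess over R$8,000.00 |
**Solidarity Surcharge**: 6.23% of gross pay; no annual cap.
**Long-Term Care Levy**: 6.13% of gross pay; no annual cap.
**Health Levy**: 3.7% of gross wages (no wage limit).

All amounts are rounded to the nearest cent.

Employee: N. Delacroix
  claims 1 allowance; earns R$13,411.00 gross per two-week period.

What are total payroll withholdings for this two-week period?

State Income Tax: taxable = R$13,411.00 − 1×R$420.00 = R$12,991.00
  R$428.00 + 11.1% × (R$12,991.00 − R$8,000.00) = R$428.00 + 11.1% × R$4,991.00 = R$982.00
Solidarity Surcharge: 6.23% × R$13,411.00 = R$835.51
Long-Term Care Levy: 6.13% × R$13,411.00 = R$822.09
Health Levy: 3.7% × R$13,411.00 = R$496.21
Total: R$982.00 + R$835.51 + R$822.09 + R$496.21 = R$3,135.81

R$3,135.81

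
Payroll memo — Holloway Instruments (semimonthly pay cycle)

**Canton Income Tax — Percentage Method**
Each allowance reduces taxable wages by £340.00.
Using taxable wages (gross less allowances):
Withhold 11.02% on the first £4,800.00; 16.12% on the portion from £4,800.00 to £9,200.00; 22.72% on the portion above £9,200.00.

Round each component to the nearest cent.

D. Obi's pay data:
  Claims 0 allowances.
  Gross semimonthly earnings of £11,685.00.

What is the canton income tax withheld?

Canton Income Tax: taxable = £11,685.00
  £1,238.24 + 22.72% × (£11,685.00 − £9,200.00) = £1,238.24 + 22.72% × £2,485.00 = £1,802.83

£1,802.83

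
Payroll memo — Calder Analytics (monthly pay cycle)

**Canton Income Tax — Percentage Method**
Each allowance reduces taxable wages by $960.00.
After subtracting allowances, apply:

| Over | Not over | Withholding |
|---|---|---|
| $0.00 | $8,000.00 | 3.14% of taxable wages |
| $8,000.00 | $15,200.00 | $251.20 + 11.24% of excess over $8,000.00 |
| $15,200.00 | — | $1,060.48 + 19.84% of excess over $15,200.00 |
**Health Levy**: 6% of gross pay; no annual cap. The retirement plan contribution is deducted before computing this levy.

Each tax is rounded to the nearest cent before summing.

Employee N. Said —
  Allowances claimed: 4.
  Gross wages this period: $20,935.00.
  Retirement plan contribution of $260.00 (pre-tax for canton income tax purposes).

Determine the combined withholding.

$2,625.36

Canton Income Tax: taxable = $20,935.00 − $260.00 − 4×$960.00 = $16,835.00
  $1,060.48 + 19.84% × ($16,835.00 − $15,200.00) = $1,060.48 + 19.84% × $1,635.00 = $1,384.86
Health Levy: 6% × $20,675.00 = $1,240.50
Total: $1,384.86 + $1,240.50 = $2,625.36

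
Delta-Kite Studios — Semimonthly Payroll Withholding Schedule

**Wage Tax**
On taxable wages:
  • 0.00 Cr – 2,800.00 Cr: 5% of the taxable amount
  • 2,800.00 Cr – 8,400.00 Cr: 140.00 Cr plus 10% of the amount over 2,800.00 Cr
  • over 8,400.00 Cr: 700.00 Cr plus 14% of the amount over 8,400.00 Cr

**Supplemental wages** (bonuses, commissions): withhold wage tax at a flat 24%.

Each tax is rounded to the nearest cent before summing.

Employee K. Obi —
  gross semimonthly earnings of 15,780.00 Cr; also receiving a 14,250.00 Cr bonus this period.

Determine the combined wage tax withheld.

Wage Tax: taxable = 15,780.00 Cr
  700.00 Cr + 14% × (15,780.00 Cr − 8,400.00 Cr) = 700.00 Cr + 14% × 7,380.00 Cr = 1,733.20 Cr
Supplemental (24% flat on bonus): 24% × 14,250.00 Cr = 3,420.00 Cr
Total wage tax: 1,733.20 Cr + 3,420.00 Cr = 5,153.20 Cr

5,153.20 Cr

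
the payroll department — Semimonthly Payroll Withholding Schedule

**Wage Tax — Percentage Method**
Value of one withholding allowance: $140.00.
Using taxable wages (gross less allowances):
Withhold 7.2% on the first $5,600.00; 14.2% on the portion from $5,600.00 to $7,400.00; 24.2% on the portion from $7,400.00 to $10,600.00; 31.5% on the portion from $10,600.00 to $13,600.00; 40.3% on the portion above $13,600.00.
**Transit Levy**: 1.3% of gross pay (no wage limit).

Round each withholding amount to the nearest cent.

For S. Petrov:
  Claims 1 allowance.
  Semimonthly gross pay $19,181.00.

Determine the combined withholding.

Wage Tax: taxable = $19,181.00 − 1×$140.00 = $19,041.00
  $2,378.20 + 40.3% × ($19,041.00 − $13,600.00) = $2,378.20 + 40.3% × $5,441.00 = $4,570.92
Transit Levy: 1.3% × $19,181.00 = $249.35
Total: $4,570.92 + $249.35 = $4,820.27

$4,820.27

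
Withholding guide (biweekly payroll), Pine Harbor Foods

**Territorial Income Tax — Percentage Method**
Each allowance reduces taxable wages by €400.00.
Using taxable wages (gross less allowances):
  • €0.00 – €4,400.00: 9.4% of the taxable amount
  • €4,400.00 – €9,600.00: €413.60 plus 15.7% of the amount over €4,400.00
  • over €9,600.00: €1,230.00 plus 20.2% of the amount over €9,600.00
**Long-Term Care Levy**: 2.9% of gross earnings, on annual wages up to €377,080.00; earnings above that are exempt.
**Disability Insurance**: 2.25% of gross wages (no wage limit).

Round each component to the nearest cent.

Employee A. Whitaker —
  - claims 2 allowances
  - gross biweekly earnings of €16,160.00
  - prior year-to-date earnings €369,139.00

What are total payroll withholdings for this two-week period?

Territorial Income Tax: taxable = €16,160.00 − 2×€400.00 = €15,360.00
  €1,230.00 + 20.2% × (€15,360.00 − €9,600.00) = €1,230.00 + 20.2% × €5,760.00 = €2,393.52
Long-Term Care Levy: cap €377,080.00 − YTD €369,139.00 = €7,941.00 subject; 2.9% × €7,941.00 = €230.29
Disability Insurance: 2.25% × €16,160.00 = €363.60
Total: €2,393.52 + €230.29 + €363.60 = €2,987.41

€2,987.41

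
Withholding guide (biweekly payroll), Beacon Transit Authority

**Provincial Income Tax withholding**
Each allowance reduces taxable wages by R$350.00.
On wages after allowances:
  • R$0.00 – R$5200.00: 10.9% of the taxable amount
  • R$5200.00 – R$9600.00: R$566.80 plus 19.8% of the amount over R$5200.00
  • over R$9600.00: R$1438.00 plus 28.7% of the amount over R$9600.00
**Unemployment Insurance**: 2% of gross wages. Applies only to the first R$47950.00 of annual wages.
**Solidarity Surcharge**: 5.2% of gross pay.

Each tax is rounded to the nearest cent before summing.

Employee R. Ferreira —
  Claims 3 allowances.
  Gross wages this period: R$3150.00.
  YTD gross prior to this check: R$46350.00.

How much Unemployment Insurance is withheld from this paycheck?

Unemployment Insurance: cap R$47950.00 − YTD R$46350.00 = R$1600.00 subject; 2% × R$1600.00 = R$32.00

R$32.00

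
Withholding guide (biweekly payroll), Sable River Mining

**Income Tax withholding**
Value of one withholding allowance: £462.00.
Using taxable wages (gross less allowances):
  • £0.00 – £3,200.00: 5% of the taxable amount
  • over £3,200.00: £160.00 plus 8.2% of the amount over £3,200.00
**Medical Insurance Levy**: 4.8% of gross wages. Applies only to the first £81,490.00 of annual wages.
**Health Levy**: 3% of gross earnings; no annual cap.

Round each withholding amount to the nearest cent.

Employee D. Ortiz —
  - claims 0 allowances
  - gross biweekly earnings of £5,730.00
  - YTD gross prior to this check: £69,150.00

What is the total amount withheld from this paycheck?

Income Tax: taxable = £5,730.00
  £160.00 + 8.2% × (£5,730.00 − £3,200.00) = £160.00 + 8.2% × £2,530.00 = £367.46
Medical Insurance Levy: 4.8% × £5,730.00 = £275.04
Health Levy: 3% × £5,730.00 = £171.90
Total: £367.46 + £275.04 + £171.90 = £814.40

£814.40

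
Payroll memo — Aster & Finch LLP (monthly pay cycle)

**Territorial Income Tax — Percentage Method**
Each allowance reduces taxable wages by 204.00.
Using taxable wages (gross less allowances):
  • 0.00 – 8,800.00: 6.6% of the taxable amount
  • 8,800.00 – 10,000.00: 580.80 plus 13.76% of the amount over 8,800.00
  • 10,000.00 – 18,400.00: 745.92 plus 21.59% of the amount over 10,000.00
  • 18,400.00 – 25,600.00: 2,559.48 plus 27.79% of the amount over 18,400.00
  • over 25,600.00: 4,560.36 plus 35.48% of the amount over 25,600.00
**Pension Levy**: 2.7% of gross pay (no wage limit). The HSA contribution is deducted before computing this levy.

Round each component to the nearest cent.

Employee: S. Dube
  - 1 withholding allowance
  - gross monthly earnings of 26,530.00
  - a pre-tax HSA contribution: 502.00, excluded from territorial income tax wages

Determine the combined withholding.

5,342.60

Territorial Income Tax: taxable = 26,530.00 − 502.00 − 1×204.00 = 25,824.00
  4,560.36 + 35.48% × (25,824.00 − 25,600.00) = 4,560.36 + 35.48% × 224.00 = 4,639.84
Pension Levy: 2.7% × 26,028.00 = 702.76
Total: 4,639.84 + 702.76 = 5,342.60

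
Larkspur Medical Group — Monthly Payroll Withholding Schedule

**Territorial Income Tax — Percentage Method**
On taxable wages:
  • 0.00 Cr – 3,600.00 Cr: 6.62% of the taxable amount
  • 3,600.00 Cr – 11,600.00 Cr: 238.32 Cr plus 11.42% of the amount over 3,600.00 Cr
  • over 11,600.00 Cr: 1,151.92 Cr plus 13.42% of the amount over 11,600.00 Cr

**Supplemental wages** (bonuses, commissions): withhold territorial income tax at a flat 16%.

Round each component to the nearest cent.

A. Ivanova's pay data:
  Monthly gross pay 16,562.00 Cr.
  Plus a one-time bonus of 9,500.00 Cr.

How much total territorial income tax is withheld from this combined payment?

Territorial Income Tax: taxable = 16,562.00 Cr
  1,151.92 Cr + 13.42% × (16,562.00 Cr − 11,600.00 Cr) = 1,151.92 Cr + 13.42% × 4,962.00 Cr = 1,817.82 Cr
Supplemental (16% flat on bonus): 16% × 9,500.00 Cr = 1,520.00 Cr
Total territorial income tax: 1,817.82 Cr + 1,520.00 Cr = 3,337.82 Cr

3,337.82 Cr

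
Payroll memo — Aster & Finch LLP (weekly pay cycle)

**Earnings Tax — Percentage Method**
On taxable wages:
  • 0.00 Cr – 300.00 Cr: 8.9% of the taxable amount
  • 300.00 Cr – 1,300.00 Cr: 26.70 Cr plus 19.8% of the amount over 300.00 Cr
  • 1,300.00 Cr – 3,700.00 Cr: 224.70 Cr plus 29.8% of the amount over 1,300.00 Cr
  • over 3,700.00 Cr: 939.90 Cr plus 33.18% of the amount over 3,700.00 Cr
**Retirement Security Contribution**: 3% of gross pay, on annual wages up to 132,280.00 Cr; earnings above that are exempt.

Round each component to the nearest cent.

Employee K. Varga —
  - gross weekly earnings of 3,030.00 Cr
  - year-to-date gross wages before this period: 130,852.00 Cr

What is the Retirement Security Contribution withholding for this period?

42.84 Cr

Retirement Security Contribution: cap 132,280.00 Cr − YTD 130,852.00 Cr = 1,428.00 Cr subject; 3% × 1,428.00 Cr = 42.84 Cr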